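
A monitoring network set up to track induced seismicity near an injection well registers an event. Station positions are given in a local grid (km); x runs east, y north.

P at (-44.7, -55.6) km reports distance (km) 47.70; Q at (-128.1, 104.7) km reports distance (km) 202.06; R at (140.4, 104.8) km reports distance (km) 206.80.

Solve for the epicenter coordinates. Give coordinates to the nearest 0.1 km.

Circle about each station: (x + 44.7)² + (y + 55.6)² = 47.70²; (x + 128.1)² + (y − 104.7)² = 202.06²; (x − 140.4)² + (y − 104.8)² = 206.80².
Subtracting pairs of circle equations eliminates x²+y² and gives linear equations (the radical axes):
-166.8 x + 320.6 y = -16270.70
370.2 x + 320.8 y = -14885.20
Solving the 2×2 system: x ≈ 2.6, y ≈ -49.4 km.

x ≈ 2.6 km, y ≈ -49.4 km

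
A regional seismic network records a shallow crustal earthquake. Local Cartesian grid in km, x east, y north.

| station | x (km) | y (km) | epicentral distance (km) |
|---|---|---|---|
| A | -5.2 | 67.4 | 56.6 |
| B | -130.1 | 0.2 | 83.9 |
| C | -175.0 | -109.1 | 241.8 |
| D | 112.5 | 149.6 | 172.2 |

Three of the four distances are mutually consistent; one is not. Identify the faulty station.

B

Solve using three stations at a time. Using A, C, D (subtract circle equations pairwise → linear system) gives (x, y) ≈ (-52.3, 99.4).
Distances from that point to each station vs reported:
  A: calculated 57.0 vs reported 56.6 → residual 0.4 km
  B: calculated 126.0 vs reported 83.9 → residual 42.1 km
  C: calculated 241.9 vs reported 241.8 → residual 0.1 km
  D: calculated 172.3 vs reported 172.2 → residual 0.1 km
A, C, D are mutually consistent (residuals ≈ 0); B is off by 42.1 km.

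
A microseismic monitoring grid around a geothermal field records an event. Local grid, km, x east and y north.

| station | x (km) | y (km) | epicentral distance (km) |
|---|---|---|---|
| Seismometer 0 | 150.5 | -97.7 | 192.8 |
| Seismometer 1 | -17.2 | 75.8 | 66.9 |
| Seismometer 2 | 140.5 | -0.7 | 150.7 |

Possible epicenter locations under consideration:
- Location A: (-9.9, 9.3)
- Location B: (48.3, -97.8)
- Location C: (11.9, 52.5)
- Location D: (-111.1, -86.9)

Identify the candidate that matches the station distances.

For each candidate, compare |candidate − station| to the reported distance:
Location A: residuals Seismometer 0 0.0, Seismometer 1 0.0, Seismometer 2 0.0 → max 0.0 km
Location B: residuals Seismometer 0 90.6, Seismometer 1 118.6, Seismometer 2 16.8 → max 118.6 km
Location C: residuals Seismometer 0 11.6, Seismometer 1 29.6, Seismometer 2 11.5 → max 29.6 km
Location D: residuals Seismometer 0 69.0, Seismometer 1 121.0, Seismometer 2 115.3 → max 121.0 km
Only Location A has all residuals ≈ 0.

Location A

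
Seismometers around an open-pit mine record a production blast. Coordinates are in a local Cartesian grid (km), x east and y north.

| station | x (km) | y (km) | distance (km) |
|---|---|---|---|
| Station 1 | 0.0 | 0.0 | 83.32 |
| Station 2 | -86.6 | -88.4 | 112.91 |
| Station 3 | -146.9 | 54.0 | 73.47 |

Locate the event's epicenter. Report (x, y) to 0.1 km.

Circle about each station: x² + y² = 83.32²; (x + 86.6)² + (y + 88.4)² = 112.91²; (x + 146.9)² + (y − 54.0)² = 73.47².
Subtracting the Station 1 equation from the Station 2 and Station 3 equations removes the quadratic terms:
-173.2 x − 176.8 y = 9507.67
-293.8 x + 108.0 y = 26039.99
Solving the 2×2 system: x ≈ -79.7, y ≈ 24.3 km.

(-79.7, 24.3)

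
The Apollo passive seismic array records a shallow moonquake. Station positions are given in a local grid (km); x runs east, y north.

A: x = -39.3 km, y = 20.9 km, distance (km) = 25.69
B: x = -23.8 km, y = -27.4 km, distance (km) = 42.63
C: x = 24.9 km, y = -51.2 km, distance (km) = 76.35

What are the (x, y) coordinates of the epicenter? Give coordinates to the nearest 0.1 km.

Circle about each station: (x + 39.3)² + (y − 20.9)² = 25.69²; (x + 23.8)² + (y + 27.4)² = 42.63²; (x − 24.9)² + (y + 51.2)² = 76.35².
Subtracting pairs of circle equations eliminates x²+y² and gives linear equations (the radical axes):
31.0 x − 96.6 y = -1821.44
128.4 x − 144.2 y = -3909.20
Solving the 2×2 system: x ≈ -14.5, y ≈ 14.2 km.
Check against A (with the unrounded x, y): √((x + 39.3)²+(y − 20.9)²) = 25.69 ≈ 25.69 km. ✓

-14.5 km east, 14.2 km north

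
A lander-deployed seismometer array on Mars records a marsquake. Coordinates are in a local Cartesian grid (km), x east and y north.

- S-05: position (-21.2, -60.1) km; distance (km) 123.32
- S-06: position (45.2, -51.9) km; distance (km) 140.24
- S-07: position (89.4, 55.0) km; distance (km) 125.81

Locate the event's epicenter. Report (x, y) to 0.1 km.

-36.2 km east, 62.3 km north

Circle about each station: (x + 21.2)² + (y + 60.1)² = 123.32²; (x − 45.2)² + (y + 51.9)² = 140.24²; (x − 89.4)² + (y − 55.0)² = 125.81².
Subtracting pairs of circle equations eliminates x²+y² and gives linear equations (the radical axes):
132.8 x + 16.4 y = -3784.24
221.2 x + 230.2 y = 6335.58
Solving the 2×2 system: x ≈ -36.2, y ≈ 62.3 km.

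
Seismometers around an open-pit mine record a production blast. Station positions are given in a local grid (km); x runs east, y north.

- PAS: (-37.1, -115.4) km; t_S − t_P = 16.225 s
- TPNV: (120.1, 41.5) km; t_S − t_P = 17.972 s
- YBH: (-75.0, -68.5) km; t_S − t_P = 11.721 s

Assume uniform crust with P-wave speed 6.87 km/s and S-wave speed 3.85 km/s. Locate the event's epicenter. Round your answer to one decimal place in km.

-36.6 km east, 26.7 km north

Distance from S−P lag: d = Δt · v_P v_S / (v_P − v_S) = Δt · (6.87·3.85)/(6.87−3.85) ≈ 8.7581·Δt.
So d_PAS = 142.10, d_TPNV = 157.40, d_YBH = 102.65 km.
Circle about each station: (x + 37.1)² + (y + 115.4)² = 142.10²; (x − 120.1)² + (y − 41.5)² = 157.40²; (x + 75.0)² + (y + 68.5)² = 102.65².
Subtracting the PAS equation from the TPNV and YBH equations removes the quadratic terms:
314.4 x + 313.8 y = -3129.66
-75.8 x + 93.8 y = 5279.07
Solving the 2×2 system: x ≈ -36.6, y ≈ 26.7 km.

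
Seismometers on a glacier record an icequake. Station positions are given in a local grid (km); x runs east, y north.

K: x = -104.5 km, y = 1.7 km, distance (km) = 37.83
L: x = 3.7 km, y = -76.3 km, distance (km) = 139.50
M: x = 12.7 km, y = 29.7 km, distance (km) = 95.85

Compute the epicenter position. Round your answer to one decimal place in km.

Circle about each station: (x + 104.5)² + (y − 1.7)² = 37.83²; (x − 3.7)² + (y + 76.3)² = 139.50²; (x − 12.7)² + (y − 29.7)² = 95.85².
Subtracting the K equation from the L and M equations removes the quadratic terms:
216.4 x − 156.0 y = -23116.90
234.4 x + 56.0 y = -17635.87
Solving the 2×2 system: x ≈ -83.1, y ≈ 32.9 km.
Check against K (with the unrounded x, y): √((x + 104.5)²+(y − 1.7)²) = 37.84 ≈ 37.83 km. ✓

-83.1 km east, 32.9 km north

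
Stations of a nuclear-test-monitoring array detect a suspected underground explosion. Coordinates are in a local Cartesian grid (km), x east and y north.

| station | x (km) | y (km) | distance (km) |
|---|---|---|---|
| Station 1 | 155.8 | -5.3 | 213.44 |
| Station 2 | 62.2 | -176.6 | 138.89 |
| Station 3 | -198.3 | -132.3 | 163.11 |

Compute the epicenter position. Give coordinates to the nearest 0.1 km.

(-42.2, -85.0)

Circle about each station: (x − 155.8)² + (y + 5.3)² = 213.44²; (x − 62.2)² + (y + 176.6)² = 138.89²; (x + 198.3)² + (y + 132.3)² = 163.11².
Subtracting the Station 1 equation from the Station 2 and Station 3 equations removes the quadratic terms:
-187.2 x − 342.6 y = 37020.87
-708.2 x − 254.0 y = 51476.21
Solving the 2×2 system: x ≈ -42.2, y ≈ -85.0 km.
Check against Station 1 (with the unrounded x, y): √((x − 155.8)²+(y + 5.3)²) = 213.44 ≈ 213.44 km. ✓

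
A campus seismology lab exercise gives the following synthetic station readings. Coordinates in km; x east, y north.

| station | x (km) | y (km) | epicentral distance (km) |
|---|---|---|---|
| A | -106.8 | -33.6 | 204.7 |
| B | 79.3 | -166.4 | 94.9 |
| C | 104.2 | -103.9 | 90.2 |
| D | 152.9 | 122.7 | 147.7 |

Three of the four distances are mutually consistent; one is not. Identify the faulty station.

B

Solve using three stations at a time. Using A, C, D (subtract circle equations pairwise → linear system) gives (x, y) ≈ (97.0, -14.0).
Distances from that point to each station vs reported:
  A: calculated 204.7 vs reported 204.7 → residual 0.0 km
  B: calculated 153.4 vs reported 94.9 → residual 58.5 km
  C: calculated 90.2 vs reported 90.2 → residual 0.0 km
  D: calculated 147.7 vs reported 147.7 → residual 0.0 km
A, C, D are mutually consistent (residuals ≈ 0); B is off by 58.5 km.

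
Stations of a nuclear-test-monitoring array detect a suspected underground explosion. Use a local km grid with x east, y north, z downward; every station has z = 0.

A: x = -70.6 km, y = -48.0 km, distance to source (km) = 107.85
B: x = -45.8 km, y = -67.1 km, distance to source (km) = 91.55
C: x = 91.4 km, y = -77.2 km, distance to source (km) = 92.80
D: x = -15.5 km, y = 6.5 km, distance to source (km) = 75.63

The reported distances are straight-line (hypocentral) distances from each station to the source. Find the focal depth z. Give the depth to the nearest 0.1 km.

z ≈ 48.8 km

Each station gives a sphere (x−x_i)² + (y−y_i)² + z² = d_i² (stations at z=0).
Subtracting the A sphere from B and C: z² cancels, leaving linear equations in x and y:
49.6 x − 38.2 y = 2561.91
324.0 x − 58.4 y = 10045.22
Solving: x ≈ 24.695, y ≈ -35.001 km (keep extra digits for the depth step; rounded: 24.7, -35.0).
Then from the A sphere: z² = 107.85² − (x + 70.6)² − (y + 48.0)² with x = 24.695, y = -35.001, so z ≈ 48.801 ≈ 48.8 km.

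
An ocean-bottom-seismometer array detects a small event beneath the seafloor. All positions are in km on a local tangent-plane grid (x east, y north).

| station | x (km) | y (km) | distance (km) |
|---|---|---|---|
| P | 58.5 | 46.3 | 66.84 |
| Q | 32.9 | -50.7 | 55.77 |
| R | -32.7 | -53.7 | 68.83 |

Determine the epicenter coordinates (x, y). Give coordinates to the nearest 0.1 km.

Circle about each station: (x − 58.5)² + (y − 46.3)² = 66.84²; (x − 32.9)² + (y + 50.7)² = 55.77²; (x + 32.7)² + (y + 53.7)² = 68.83².
Subtracting pairs of circle equations eliminates x²+y² and gives linear equations (the radical axes):
-51.2 x − 194.0 y = -555.75
-182.4 x − 200.0 y = -1882.94
Solving the 2×2 system: x ≈ 10.1, y ≈ 0.2 km.
Check against P (with the unrounded x, y): √((x − 58.5)²+(y − 46.3)²) = 66.84 ≈ 66.84 km. ✓

(10.1, 0.2)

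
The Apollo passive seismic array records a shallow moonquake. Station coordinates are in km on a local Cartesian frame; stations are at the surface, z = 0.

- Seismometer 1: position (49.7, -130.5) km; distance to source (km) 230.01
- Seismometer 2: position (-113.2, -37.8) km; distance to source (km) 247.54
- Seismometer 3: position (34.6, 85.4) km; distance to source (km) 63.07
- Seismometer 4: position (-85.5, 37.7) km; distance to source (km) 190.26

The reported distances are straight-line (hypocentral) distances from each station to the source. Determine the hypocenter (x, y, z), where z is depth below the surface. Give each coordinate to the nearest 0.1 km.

(95.6, 94.5, 13.2)

Each station gives a sphere (x−x_i)² + (y−y_i)² + z² = d_i² (stations at z=0).
Subtracting the Seismometer 1 sphere from Seismometer 2 and Seismometer 3: z² cancels, leaving linear equations in x and y:
-325.8 x + 185.4 y = -13628.71
-30.2 x + 431.8 y = 37916.76
Solving: x ≈ 95.606, y ≈ 94.498 km (keep extra digits for the depth step; rounded: 95.6, 94.5).
Then from the Seismometer 1 sphere: z² = 230.01² − (x − 49.7)² − (y + 130.5)² with x = 95.606, y = 94.498, so z ≈ 13.158 ≈ 13.2 km.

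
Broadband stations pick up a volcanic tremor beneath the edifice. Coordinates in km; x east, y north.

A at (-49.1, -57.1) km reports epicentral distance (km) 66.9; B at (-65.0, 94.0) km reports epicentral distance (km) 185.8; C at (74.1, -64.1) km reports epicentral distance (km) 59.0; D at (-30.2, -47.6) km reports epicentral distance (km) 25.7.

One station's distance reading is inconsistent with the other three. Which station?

Solve using three stations at a time. Using A, B, C (subtract circle equations pairwise → linear system) gives (x, y) ≈ (15.8, -73.3).
Distances from that point to each station vs reported:
  A: calculated 66.9 vs reported 66.9 → residual 0.0 km
  B: calculated 185.8 vs reported 185.8 → residual 0.0 km
  C: calculated 59.0 vs reported 59.0 → residual 0.0 km
  D: calculated 52.7 vs reported 25.7 → residual 27.0 km
A, B, C are mutually consistent (residuals ≈ 0); D is off by 27.0 km.

D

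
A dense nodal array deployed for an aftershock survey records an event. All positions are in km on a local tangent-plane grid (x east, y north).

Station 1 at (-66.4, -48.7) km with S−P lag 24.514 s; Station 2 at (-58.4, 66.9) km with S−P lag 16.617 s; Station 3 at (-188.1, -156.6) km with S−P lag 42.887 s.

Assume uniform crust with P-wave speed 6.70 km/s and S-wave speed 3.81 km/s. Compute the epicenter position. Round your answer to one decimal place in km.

Distance from S−P lag: d = Δt · v_P v_S / (v_P − v_S) = Δt · (6.70·3.81)/(6.70−3.81) ≈ 8.8329·Δt.
So d_Station 1 = 216.53, d_Station 2 = 146.78, d_Station 3 = 378.82 km.
Circle about each station: (x + 66.4)² + (y + 48.7)² = 216.53²; (x + 58.4)² + (y − 66.9)² = 146.78²; (x + 188.1)² + (y + 156.6)² = 378.82².
Subtracting the Station 1 equation from the Station 2 and Station 3 equations removes the quadratic terms:
16.0 x + 231.2 y = 26446.39
-243.4 x − 215.8 y = -43494.83
Solving the 2×2 system: x ≈ 82.3, y ≈ 108.7 km.

x ≈ 82.3 km, y ≈ 108.7 km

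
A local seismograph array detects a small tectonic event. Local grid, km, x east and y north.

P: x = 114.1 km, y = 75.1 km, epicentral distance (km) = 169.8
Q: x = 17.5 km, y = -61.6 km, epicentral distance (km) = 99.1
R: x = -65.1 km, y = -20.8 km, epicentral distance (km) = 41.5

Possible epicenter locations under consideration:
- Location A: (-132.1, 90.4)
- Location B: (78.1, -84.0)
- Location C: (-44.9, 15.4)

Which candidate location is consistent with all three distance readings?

Location C

For each candidate, compare |candidate − station| to the reported distance:
Location A: residuals P 76.9, Q 114.2, R 88.3 → max 114.2 km
Location B: residuals P 6.7, Q 34.5, R 115.0 → max 115.0 km
Location C: residuals P 0.0, Q 0.0, R 0.0 → max 0.0 km
Only Location C has all residuals ≈ 0.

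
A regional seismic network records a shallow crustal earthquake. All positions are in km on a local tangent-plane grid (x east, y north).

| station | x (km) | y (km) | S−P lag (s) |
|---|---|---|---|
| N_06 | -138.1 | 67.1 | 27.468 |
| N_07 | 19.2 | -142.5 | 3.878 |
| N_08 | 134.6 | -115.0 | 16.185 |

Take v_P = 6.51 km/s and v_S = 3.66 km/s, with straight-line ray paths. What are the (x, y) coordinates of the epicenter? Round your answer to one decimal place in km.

(-0.7, -116.9)

Distance from S−P lag: d = Δt · v_P v_S / (v_P − v_S) = Δt · (6.51·3.66)/(6.51−3.66) ≈ 8.3602·Δt.
So d_N_06 = 229.64, d_N_07 = 32.42, d_N_08 = 135.31 km.
Circle about each station: (x + 138.1)² + (y − 67.1)² = 229.64²; (x − 19.2)² + (y + 142.5)² = 32.42²; (x − 134.6)² + (y + 115.0)² = 135.31².
Subtracting pairs of circle equations eliminates x²+y² and gives linear equations (the radical axes):
314.6 x − 419.2 y = 48784.34
545.4 x − 364.2 y = 42193.87
Solving the 2×2 system: x ≈ -0.7, y ≈ -116.9 km.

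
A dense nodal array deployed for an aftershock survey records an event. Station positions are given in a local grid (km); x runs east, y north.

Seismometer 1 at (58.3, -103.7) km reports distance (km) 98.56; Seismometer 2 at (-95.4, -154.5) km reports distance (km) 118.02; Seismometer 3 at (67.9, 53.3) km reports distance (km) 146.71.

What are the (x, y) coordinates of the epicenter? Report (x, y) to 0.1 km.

x ≈ -28.6 km, y ≈ -57.2 km

Circle about each station: (x − 58.3)² + (y + 103.7)² = 98.56²; (x + 95.4)² + (y + 154.5)² = 118.02²; (x − 67.9)² + (y − 53.3)² = 146.71².
Subtracting the Seismometer 1 equation from the Seismometer 2 and Seismometer 3 equations removes the quadratic terms:
-307.4 x − 101.6 y = 14604.18
19.2 x + 314.0 y = -18511.03
Solving the 2×2 system: x ≈ -28.6, y ≈ -57.2 km.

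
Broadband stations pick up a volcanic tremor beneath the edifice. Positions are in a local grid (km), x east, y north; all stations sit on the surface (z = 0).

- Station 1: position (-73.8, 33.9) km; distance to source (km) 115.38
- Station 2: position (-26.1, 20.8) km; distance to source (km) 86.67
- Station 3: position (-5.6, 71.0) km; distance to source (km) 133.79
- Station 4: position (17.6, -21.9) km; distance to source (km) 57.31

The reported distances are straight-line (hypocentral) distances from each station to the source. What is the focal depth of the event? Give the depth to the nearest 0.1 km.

z ≈ 31.6 km

Each station gives a sphere (x−x_i)² + (y−y_i)² + z² = d_i² (stations at z=0).
Subtracting the Station 1 sphere from Station 2 and Station 3: z² cancels, leaving linear equations in x and y:
95.4 x − 26.2 y = 319.06
136.4 x + 74.2 y = -6110.51
Solving: x ≈ -12.807, y ≈ -58.810 km (keep extra digits for the depth step; rounded: -12.8, -58.8).
Then from the Station 1 sphere: z² = 115.38² − (x + 73.8)² − (y − 33.9)² with x = -12.807, y = -58.810, so z ≈ 31.579 ≈ 31.6 km.
Check against Station 4 (with the unrounded solution): distance 57.31 ≈ 57.31 km. ✓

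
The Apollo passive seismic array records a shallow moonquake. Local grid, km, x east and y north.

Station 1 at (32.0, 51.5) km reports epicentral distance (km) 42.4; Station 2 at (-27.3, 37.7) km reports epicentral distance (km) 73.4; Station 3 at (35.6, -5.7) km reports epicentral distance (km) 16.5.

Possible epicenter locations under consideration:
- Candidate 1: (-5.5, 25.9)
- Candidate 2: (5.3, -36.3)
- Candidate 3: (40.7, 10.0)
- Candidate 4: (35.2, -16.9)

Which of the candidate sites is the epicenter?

Candidate 3

For each candidate, compare |candidate − station| to the reported distance:
Candidate 1: residuals Station 1 3.0, Station 2 48.6, Station 3 35.3 → max 48.6 km
Candidate 2: residuals Station 1 49.4, Station 2 7.5, Station 3 26.6 → max 49.4 km
Candidate 3: residuals Station 1 0.0, Station 2 0.0, Station 3 0.0 → max 0.0 km
Candidate 4: residuals Station 1 26.1, Station 2 9.6, Station 3 5.3 → max 26.1 km
Only Candidate 3 has all residuals ≈ 0.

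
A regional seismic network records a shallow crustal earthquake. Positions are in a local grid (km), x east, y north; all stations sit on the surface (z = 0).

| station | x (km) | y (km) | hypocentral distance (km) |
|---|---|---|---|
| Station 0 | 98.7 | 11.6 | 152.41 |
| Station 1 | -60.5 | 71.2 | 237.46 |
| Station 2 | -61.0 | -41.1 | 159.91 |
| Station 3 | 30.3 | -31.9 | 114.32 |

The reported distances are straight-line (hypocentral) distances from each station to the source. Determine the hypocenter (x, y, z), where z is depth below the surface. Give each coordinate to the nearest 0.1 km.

x ≈ 61.8 km, y ≈ -122.7 km, depth ≈ 61.9 km

Each station gives a sphere (x−x_i)² + (y−y_i)² + z² = d_i² (stations at z=0).
Subtracting the Station 0 sphere from Station 1 and Station 2: z² cancels, leaving linear equations in x and y:
-318.4 x + 119.2 y = -34305.00
-319.4 x − 105.4 y = -6808.44
Solving: x ≈ 61.807, y ≈ -122.700 km (keep extra digits for the depth step; rounded: 61.8, -122.7).
Then from the Station 0 sphere: z² = 152.41² − (x − 98.7)² − (y − 11.6)² with x = 61.807, y = -122.700, so z ≈ 61.897 ≈ 61.9 km.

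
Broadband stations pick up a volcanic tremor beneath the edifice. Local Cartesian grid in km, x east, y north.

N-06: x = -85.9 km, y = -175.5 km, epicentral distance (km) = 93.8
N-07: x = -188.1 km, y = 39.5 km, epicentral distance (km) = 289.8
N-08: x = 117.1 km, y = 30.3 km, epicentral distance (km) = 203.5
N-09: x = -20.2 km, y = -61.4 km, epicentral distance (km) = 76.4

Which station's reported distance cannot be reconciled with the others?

N-07

Solve using three stations at a time. Using N-06, N-08, N-09 (subtract circle equations pairwise → linear system) gives (x, y) ≈ (-1.0, -135.4).
Distances from that point to each station vs reported:
  N-06: calculated 93.8 vs reported 93.8 → residual 0.0 km
  N-07: calculated 256.1 vs reported 289.8 → residual 33.7 km
  N-08: calculated 203.5 vs reported 203.5 → residual 0.0 km
  N-09: calculated 76.5 vs reported 76.4 → residual 0.1 km
N-06, N-08, N-09 are mutually consistent (residuals ≈ 0); N-07 is off by 33.7 km.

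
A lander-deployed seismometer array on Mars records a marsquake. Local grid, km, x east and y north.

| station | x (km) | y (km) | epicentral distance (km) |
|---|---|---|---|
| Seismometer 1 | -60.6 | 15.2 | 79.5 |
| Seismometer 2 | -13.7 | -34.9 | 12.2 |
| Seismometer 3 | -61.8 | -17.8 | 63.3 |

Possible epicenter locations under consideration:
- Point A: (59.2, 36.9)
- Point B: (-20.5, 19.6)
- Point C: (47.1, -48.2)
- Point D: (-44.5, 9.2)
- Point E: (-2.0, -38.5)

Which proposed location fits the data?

For each candidate, compare |candidate − station| to the reported distance:
Point A: residuals Seismometer 1 42.2, Seismometer 2 90.1, Seismometer 3 69.5 → max 90.1 km
Point B: residuals Seismometer 1 39.2, Seismometer 2 42.7, Seismometer 3 7.6 → max 42.7 km
Point C: residuals Seismometer 1 45.5, Seismometer 2 50.0, Seismometer 3 49.8 → max 50.0 km
Point D: residuals Seismometer 1 62.3, Seismometer 2 41.6, Seismometer 3 31.2 → max 62.3 km
Point E: residuals Seismometer 1 0.0, Seismometer 2 0.0, Seismometer 3 0.0 → max 0.0 km
Only Point E has all residuals ≈ 0.

Point E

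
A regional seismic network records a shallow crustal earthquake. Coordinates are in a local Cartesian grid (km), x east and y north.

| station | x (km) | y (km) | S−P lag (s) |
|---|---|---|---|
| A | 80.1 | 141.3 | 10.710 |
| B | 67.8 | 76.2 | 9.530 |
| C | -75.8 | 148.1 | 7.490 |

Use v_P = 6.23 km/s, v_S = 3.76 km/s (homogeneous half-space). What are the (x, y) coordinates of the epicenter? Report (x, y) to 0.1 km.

Distance from S−P lag: d = Δt · v_P v_S / (v_P − v_S) = Δt · (6.23·3.76)/(6.23−3.76) ≈ 9.4837·Δt.
So d_A = 101.57, d_B = 90.38, d_C = 71.03 km.
Circle about each station: (x − 80.1)² + (y − 141.3)² = 101.57²; (x − 67.8)² + (y − 76.2)² = 90.38²; (x + 75.8)² + (y − 148.1)² = 71.03².
Subtracting pairs of circle equations eliminates x²+y² and gives linear equations (the radical axes):
-24.6 x − 130.2 y = -13830.50
-311.8 x + 13.6 y = 6568.75
Solving the 2×2 system: x ≈ -16.3, y ≈ 109.3 km.
Check against A (with the unrounded x, y): √((x − 80.1)²+(y − 141.3)²) = 101.57 ≈ 101.57 km. ✓

x ≈ -16.3 km, y ≈ 109.3 km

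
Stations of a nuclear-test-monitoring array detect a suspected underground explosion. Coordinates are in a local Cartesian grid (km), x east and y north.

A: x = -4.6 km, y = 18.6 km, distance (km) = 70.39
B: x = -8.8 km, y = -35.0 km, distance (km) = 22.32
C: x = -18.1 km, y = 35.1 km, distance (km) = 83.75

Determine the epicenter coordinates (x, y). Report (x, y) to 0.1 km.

(-26.8, -48.2)

Circle about each station: (x + 4.6)² + (y − 18.6)² = 70.39²; (x + 8.8)² + (y + 35.0)² = 22.32²; (x + 18.1)² + (y − 35.1)² = 83.75².
Subtracting the A equation from the B and C equations removes the quadratic terms:
-8.4 x − 107.2 y = 5391.89
-27.0 x + 33.0 y = -866.81
Solving the 2×2 system: x ≈ -26.8, y ≈ -48.2 km.
Check against A (with the unrounded x, y): √((x + 4.6)²+(y − 18.6)²) = 70.39 ≈ 70.39 km. ✓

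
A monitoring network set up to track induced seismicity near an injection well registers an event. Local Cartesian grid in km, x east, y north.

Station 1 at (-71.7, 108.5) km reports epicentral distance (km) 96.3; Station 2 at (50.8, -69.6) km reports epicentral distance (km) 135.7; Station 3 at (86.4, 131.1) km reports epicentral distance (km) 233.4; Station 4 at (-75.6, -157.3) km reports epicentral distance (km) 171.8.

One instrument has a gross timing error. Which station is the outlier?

Solve using three stations at a time. Using Station 1, Station 2, Station 4 (subtract circle equations pairwise → linear system) gives (x, y) ≈ (-56.5, 13.4).
Distances from that point to each station vs reported:
  Station 1: calculated 96.3 vs reported 96.3 → residual 0.0 km
  Station 2: calculated 135.7 vs reported 135.7 → residual 0.0 km
  Station 3: calculated 185.1 vs reported 233.4 → residual 48.3 km
  Station 4: calculated 171.8 vs reported 171.8 → residual 0.0 km
Station 1, Station 2, Station 4 are mutually consistent (residuals ≈ 0); Station 3 is off by 48.3 km.

Station 3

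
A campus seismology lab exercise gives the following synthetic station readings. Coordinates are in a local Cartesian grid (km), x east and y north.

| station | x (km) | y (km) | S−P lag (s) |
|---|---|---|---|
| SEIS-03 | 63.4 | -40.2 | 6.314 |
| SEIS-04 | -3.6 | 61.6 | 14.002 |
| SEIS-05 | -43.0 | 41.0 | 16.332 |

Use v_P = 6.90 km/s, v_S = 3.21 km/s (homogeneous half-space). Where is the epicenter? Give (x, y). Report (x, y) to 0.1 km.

(40.9, -9.7)

Distance from S−P lag: d = Δt · v_P v_S / (v_P − v_S) = Δt · (6.90·3.21)/(6.90−3.21) ≈ 6.0024·Δt.
So d_SEIS-03 = 37.90, d_SEIS-04 = 84.05, d_SEIS-05 = 98.03 km.
Circle about each station: (x − 63.4)² + (y + 40.2)² = 37.90²; (x + 3.6)² + (y − 61.6)² = 84.05²; (x + 43.0)² + (y − 41.0)² = 98.03².
Subtracting the SEIS-03 equation from the SEIS-04 and SEIS-05 equations removes the quadratic terms:
-134.0 x + 203.6 y = -7456.07
-212.8 x + 162.4 y = -10279.07
Solving the 2×2 system: x ≈ 40.9, y ≈ -9.7 km.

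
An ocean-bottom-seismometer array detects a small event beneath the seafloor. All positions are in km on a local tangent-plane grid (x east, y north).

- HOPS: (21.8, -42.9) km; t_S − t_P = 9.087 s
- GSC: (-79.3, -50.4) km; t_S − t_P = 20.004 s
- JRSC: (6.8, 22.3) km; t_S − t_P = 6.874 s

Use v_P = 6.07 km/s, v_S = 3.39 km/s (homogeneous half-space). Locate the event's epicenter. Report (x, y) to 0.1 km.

(59.2, 16.0)

Distance from S−P lag: d = Δt · v_P v_S / (v_P − v_S) = Δt · (6.07·3.39)/(6.07−3.39) ≈ 7.6781·Δt.
So d_HOPS = 69.77, d_GSC = 153.59, d_JRSC = 52.78 km.
Circle about each station: (x − 21.8)² + (y + 42.9)² = 69.77²; (x + 79.3)² + (y + 50.4)² = 153.59²; (x − 6.8)² + (y − 22.3)² = 52.78².
Subtracting the HOPS equation from the GSC and JRSC equations removes the quadratic terms:
-202.2 x − 15.0 y = -12209.04
-30.0 x + 130.4 y = 310.00
Solving the 2×2 system: x ≈ 59.2, y ≈ 16.0 km.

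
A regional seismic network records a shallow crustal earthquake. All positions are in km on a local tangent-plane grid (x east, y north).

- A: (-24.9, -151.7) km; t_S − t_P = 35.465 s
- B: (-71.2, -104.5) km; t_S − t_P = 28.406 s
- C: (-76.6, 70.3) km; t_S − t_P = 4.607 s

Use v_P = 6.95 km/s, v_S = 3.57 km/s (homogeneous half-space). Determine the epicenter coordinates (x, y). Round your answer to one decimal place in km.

(-73.8, 104.0)

Distance from S−P lag: d = Δt · v_P v_S / (v_P − v_S) = Δt · (6.95·3.57)/(6.95−3.57) ≈ 7.3407·Δt.
So d_A = 260.34, d_B = 208.52, d_C = 33.82 km.
Circle about each station: (x + 24.9)² + (y + 151.7)² = 260.34²; (x + 71.2)² + (y + 104.5)² = 208.52²; (x + 76.6)² + (y − 70.3)² = 33.82².
Subtracting the A equation from the B and C equations removes the quadratic terms:
-92.6 x + 94.4 y = 16653.12
-103.4 x + 444.0 y = 53809.87
Solving the 2×2 system: x ≈ -73.8, y ≈ 104.0 km.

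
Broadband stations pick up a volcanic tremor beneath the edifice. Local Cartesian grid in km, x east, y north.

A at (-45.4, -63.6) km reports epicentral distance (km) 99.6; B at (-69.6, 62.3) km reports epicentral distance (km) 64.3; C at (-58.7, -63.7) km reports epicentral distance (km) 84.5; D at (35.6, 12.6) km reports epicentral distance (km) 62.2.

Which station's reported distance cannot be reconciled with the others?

A

Solve using three stations at a time. Using B, C, D (subtract circle equations pairwise → linear system) gives (x, y) ≈ (-26.6, 14.5).
Distances from that point to each station vs reported:
  A: calculated 80.3 vs reported 99.6 → residual 19.3 km
  B: calculated 64.3 vs reported 64.3 → residual 0.0 km
  C: calculated 84.5 vs reported 84.5 → residual 0.0 km
  D: calculated 62.2 vs reported 62.2 → residual 0.0 km
B, C, D are mutually consistent (residuals ≈ 0); A is off by 19.3 km.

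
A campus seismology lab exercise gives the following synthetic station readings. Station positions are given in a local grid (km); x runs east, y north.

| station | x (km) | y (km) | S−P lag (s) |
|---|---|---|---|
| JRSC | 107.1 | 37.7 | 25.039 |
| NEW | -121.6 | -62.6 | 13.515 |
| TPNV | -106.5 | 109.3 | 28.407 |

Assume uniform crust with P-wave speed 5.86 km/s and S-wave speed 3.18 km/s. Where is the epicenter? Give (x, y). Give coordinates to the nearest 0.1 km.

(-28.1, -72.0)

Distance from S−P lag: d = Δt · v_P v_S / (v_P − v_S) = Δt · (5.86·3.18)/(5.86−3.18) ≈ 6.9533·Δt.
So d_JRSC = 174.10, d_NEW = 93.97, d_TPNV = 197.52 km.
Circle about each station: (x − 107.1)² + (y − 37.7)² = 174.10²; (x + 121.6)² + (y + 62.6)² = 93.97²; (x + 106.5)² + (y − 109.3)² = 197.52².
Subtracting the JRSC equation from the NEW and TPNV equations removes the quadratic terms:
-457.4 x − 200.6 y = 27294.07
-427.2 x + 143.2 y = 1693.70
Solving the 2×2 system: x ≈ -28.1, y ≈ -72.0 km.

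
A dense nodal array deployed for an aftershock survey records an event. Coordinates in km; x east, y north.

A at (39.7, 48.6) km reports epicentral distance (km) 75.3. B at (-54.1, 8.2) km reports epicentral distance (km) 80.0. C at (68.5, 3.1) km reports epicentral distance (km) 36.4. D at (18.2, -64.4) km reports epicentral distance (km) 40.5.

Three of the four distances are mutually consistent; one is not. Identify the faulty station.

C

Solve using three stations at a time. Using A, B, D (subtract circle equations pairwise → linear system) gives (x, y) ≈ (19.2, -23.9).
Distances from that point to each station vs reported:
  A: calculated 75.3 vs reported 75.3 → residual 0.0 km
  B: calculated 80.0 vs reported 80.0 → residual 0.0 km
  C: calculated 56.2 vs reported 36.4 → residual 19.8 km
  D: calculated 40.5 vs reported 40.5 → residual 0.0 km
A, B, D are mutually consistent (residuals ≈ 0); C is off by 19.8 km.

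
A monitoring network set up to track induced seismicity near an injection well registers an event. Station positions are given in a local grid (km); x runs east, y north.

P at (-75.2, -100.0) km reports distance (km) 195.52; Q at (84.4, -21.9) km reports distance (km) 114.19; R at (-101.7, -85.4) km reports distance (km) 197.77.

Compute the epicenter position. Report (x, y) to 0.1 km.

18.7 km east, 71.5 km north

Circle about each station: (x + 75.2)² + (y + 100.0)² = 195.52²; (x − 84.4)² + (y + 21.9)² = 114.19²; (x + 101.7)² + (y + 85.4)² = 197.77².
Subtracting the P equation from the Q and R equations removes the quadratic terms:
319.2 x + 156.2 y = 17136.64
-53.0 x + 29.2 y = 1096.11
Solving the 2×2 system: x ≈ 18.7, y ≈ 71.5 km.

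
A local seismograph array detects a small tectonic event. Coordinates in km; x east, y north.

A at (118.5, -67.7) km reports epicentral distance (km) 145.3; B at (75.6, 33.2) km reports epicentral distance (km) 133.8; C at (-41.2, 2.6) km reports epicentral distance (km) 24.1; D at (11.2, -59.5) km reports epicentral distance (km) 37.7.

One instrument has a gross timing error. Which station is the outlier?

Solve using three stations at a time. Using A, B, D (subtract circle equations pairwise → linear system) gives (x, y) ≈ (-26.2, -53.7).
Distances from that point to each station vs reported:
  A: calculated 145.3 vs reported 145.3 → residual 0.0 km
  B: calculated 133.8 vs reported 133.8 → residual 0.0 km
  C: calculated 58.3 vs reported 24.1 → residual 34.2 km
  D: calculated 37.8 vs reported 37.7 → residual 0.1 km
A, B, D are mutually consistent (residuals ≈ 0); C is off by 34.2 km.

C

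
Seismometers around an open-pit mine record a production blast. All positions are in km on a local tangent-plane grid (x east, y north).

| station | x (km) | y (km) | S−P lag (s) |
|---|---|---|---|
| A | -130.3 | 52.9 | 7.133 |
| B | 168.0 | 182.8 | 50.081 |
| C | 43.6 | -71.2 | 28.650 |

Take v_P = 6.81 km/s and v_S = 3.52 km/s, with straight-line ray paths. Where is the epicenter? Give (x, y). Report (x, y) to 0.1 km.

Distance from S−P lag: d = Δt · v_P v_S / (v_P − v_S) = Δt · (6.81·3.52)/(6.81−3.52) ≈ 7.2861·Δt.
So d_A = 51.97, d_B = 364.89, d_C = 208.75 km.
Circle about each station: (x + 130.3)² + (y − 52.9)² = 51.97²; (x − 168.0)² + (y − 182.8)² = 364.89²; (x − 43.6)² + (y + 71.2)² = 208.75².
Subtracting the A equation from the B and C equations removes the quadratic terms:
596.6 x + 259.8 y = -88580.49
347.8 x − 248.2 y = -53681.78
Solving the 2×2 system: x ≈ -150.7, y ≈ 5.1 km.
Check against A (with the unrounded x, y): √((x + 130.3)²+(y − 52.9)²) = 51.96 ≈ 51.97 km. ✓

-150.7 km east, 5.1 km north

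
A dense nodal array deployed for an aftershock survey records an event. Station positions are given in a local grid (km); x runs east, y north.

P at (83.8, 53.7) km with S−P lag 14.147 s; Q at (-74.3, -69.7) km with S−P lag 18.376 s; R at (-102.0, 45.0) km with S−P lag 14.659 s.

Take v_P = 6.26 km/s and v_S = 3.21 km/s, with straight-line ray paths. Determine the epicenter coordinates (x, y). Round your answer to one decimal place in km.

x ≈ -6.5 km, y ≈ 30.6 km

Distance from S−P lag: d = Δt · v_P v_S / (v_P − v_S) = Δt · (6.26·3.21)/(6.26−3.21) ≈ 6.5884·Δt.
So d_P = 93.21, d_Q = 121.07, d_R = 96.58 km.
Circle about each station: (x − 83.8)² + (y − 53.7)² = 93.21²; (x + 74.3)² + (y + 69.7)² = 121.07²; (x + 102.0)² + (y − 45.0)² = 96.58².
Subtracting the P equation from the Q and R equations removes the quadratic terms:
-316.2 x − 246.8 y = -5497.39
-371.6 x − 17.4 y = 1883.28
Solving the 2×2 system: x ≈ -6.5, y ≈ 30.6 km.
Check against P (with the unrounded x, y): √((x − 83.8)²+(y − 53.7)²) = 93.21 ≈ 93.21 km. ✓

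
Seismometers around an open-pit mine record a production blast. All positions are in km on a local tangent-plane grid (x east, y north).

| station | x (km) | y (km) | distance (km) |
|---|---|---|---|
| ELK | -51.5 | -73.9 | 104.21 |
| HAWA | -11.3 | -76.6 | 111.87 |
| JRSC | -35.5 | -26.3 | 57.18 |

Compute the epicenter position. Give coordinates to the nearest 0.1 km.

x ≈ -44.9 km, y ≈ 30.1 km

Circle about each station: (x + 51.5)² + (y + 73.9)² = 104.21²; (x + 11.3)² + (y + 76.6)² = 111.87²; (x + 35.5)² + (y + 26.3)² = 57.18².
Subtracting the ELK equation from the HAWA and JRSC equations removes the quadratic terms:
80.4 x − 5.4 y = -3773.38
32.0 x + 95.2 y = 1428.65
Solving the 2×2 system: x ≈ -44.9, y ≈ 30.1 km.
Check against ELK (with the unrounded x, y): √((x + 51.5)²+(y + 73.9)²) = 104.21 ≈ 104.21 km. ✓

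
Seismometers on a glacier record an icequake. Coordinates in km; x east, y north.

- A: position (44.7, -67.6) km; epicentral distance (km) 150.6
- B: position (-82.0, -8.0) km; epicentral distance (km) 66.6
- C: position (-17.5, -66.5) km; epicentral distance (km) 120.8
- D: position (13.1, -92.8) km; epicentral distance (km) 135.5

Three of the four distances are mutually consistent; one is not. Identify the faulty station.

Solve using three stations at a time. Using A, B, C (subtract circle equations pairwise → linear system) gives (x, y) ≈ (-49.3, 50.0).
Distances from that point to each station vs reported:
  A: calculated 150.6 vs reported 150.6 → residual 0.0 km
  B: calculated 66.6 vs reported 66.6 → residual 0.0 km
  C: calculated 120.8 vs reported 120.8 → residual 0.0 km
  D: calculated 155.9 vs reported 135.5 → residual 20.4 km
A, B, C are mutually consistent (residuals ≈ 0); D is off by 20.4 km.

D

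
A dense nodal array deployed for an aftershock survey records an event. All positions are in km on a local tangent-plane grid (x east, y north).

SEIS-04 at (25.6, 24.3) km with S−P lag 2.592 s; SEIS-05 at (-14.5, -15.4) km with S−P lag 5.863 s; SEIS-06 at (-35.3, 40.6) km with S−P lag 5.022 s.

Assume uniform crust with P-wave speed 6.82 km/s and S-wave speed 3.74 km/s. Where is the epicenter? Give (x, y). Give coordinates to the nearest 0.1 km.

Distance from S−P lag: d = Δt · v_P v_S / (v_P − v_S) = Δt · (6.82·3.74)/(6.82−3.74) ≈ 8.2814·Δt.
So d_SEIS-04 = 21.47, d_SEIS-05 = 48.55, d_SEIS-06 = 41.59 km.
Circle about each station: (x − 25.6)² + (y − 24.3)² = 21.47²; (x + 14.5)² + (y + 15.4)² = 48.55²; (x + 35.3)² + (y − 40.6)² = 41.59².
Subtracting pairs of circle equations eliminates x²+y² and gives linear equations (the radical axes):
-80.2 x − 79.4 y = -2694.58
-121.8 x + 32.6 y = 379.83
Solving the 2×2 system: x ≈ 4.7, y ≈ 29.2 km.
Check against SEIS-04 (with the unrounded x, y): √((x − 25.6)²+(y − 24.3)²) = 21.47 ≈ 21.47 km. ✓

x ≈ 4.7 km, y ≈ 29.2 km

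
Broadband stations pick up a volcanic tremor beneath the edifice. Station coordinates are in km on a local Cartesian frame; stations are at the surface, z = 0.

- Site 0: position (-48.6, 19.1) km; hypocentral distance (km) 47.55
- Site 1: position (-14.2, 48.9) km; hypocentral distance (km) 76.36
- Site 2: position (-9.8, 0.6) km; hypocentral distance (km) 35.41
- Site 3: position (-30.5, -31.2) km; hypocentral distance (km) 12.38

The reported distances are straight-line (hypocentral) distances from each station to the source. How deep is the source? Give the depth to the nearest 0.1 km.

z ≈ 10.2 km

Each station gives a sphere (x−x_i)² + (y−y_i)² + z² = d_i² (stations at z=0).
Subtracting the Site 0 sphere from Site 1 and Site 2: z² cancels, leaving linear equations in x and y:
68.8 x + 59.6 y = -3703.77
77.6 x − 37.0 y = -1623.24
Solving: x ≈ -32.603, y ≈ -24.508 km (keep extra digits for the depth step; rounded: -32.6, -24.5).
Then from the Site 0 sphere: z² = 47.55² − (x + 48.6)² − (y − 19.1)² with x = -32.603, y = -24.508, so z ≈ 10.171 ≈ 10.2 km.
Check against Site 3 (with the unrounded solution): distance 12.36 ≈ 12.38 km. ✓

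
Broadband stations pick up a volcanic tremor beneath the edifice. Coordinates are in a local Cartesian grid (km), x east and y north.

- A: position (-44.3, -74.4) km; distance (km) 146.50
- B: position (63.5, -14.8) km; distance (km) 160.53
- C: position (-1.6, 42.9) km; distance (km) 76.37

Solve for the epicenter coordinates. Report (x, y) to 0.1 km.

Circle about each station: (x + 44.3)² + (y + 74.4)² = 146.50²; (x − 63.5)² + (y + 14.8)² = 160.53²; (x + 1.6)² + (y − 42.9)² = 76.37².
Subtracting the A equation from the B and C equations removes the quadratic terms:
215.6 x + 119.2 y = -7554.19
85.4 x + 234.6 y = 9974.99
Solving the 2×2 system: x ≈ -73.3, y ≈ 69.2 km.

(-73.3, 69.2)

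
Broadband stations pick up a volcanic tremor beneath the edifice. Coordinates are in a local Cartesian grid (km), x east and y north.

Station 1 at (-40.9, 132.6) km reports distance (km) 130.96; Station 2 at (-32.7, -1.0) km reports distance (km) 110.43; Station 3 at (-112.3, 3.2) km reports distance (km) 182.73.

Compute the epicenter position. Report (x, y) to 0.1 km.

Circle about each station: (x + 40.9)² + (y − 132.6)² = 130.96²; (x + 32.7)² + (y + 1.0)² = 110.43²; (x + 112.3)² + (y − 3.2)² = 182.73².
Subtracting pairs of circle equations eliminates x²+y² and gives linear equations (the radical axes):
16.4 x − 267.2 y = -13229.54
-142.8 x − 258.8 y = -22873.77
Solving the 2×2 system: x ≈ 63.4, y ≈ 53.4 km.

63.4 km east, 53.4 km north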